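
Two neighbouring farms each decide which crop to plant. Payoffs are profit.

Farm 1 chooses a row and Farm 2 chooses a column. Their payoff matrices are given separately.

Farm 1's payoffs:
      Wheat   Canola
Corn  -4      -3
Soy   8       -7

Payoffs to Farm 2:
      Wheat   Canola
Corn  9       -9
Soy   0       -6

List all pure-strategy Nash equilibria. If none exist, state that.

Pure NE: (Soy, Wheat)

Check each profile: it is a Nash equilibrium iff no player can strictly gain by switching unilaterally.
(Corn, Wheat): Farm 1 can switch to Soy (-4 → 8). Not NE.
(Corn, Canola): Farm 2 can switch to Wheat (-9 → 9). Not NE.
(Soy, Wheat): Farm 1 gets 8, best alternative -4; Farm 2 gets 0, best alternative -6. No profitable deviation — NE.
(Soy, Canola): Farm 1 can switch to Corn (-7 → -3). Not NE.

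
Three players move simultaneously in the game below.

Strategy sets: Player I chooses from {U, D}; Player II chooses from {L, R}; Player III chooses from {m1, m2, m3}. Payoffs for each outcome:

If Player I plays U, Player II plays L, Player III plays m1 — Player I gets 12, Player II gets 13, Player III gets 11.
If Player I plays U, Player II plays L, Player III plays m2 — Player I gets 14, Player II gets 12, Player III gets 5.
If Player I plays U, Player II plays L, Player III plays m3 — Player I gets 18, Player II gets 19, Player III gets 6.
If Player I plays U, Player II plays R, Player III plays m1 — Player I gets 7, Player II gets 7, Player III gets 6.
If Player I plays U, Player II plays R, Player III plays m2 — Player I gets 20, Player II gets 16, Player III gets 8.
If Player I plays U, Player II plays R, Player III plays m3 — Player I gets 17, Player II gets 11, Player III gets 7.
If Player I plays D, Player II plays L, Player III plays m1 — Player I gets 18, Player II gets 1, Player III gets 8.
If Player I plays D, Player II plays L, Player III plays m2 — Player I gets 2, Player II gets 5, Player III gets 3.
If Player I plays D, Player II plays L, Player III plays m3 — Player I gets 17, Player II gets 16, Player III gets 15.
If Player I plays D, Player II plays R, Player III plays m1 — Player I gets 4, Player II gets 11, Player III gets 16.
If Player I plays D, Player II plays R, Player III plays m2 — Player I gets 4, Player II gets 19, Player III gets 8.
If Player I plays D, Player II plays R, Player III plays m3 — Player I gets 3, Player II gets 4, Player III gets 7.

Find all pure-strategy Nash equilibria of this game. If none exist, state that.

Pure NE: (U, R, m2)

For each player, find the best response to each opponent profile; mutual best responses are the pure NE.
Player I against (L, m1): payoffs 12, 18 → best response D.
Player I against (L, m2): payoffs 14, 2 → best response U.
Player I against (L, m3): payoffs 18, 17 → best response U.
Player I against (R, m1): payoffs 7, 4 → best response U.
Player I against (R, m2): payoffs 20, 4 → best response U.
Player I against (R, m3): payoffs 17, 3 → best response U.
Player II against (U, m1): payoffs 13, 7 → best response L.
Player II against (U, m2): payoffs 12, 16 → best response R.
Player II against (U, m3): payoffs 19, 11 → best response L.
Player II against (D, m1): payoffs 1, 11 → best response R.
Player II against (D, m2): payoffs 5, 19 → best response R.
Player II against (D, m3): payoffs 16, 4 → best response L.
Player III against (U, L): payoffs 11, 5, 6 → best response m1.
Player III against (U, R): payoffs 6, 8, 7 → best response m2.
Player III against (D, L): payoffs 8, 3, 15 → best response m3.
Player III against (D, R): payoffs 16, 8, 7 → best response m1.
Mutual best responses: (U, R, m2).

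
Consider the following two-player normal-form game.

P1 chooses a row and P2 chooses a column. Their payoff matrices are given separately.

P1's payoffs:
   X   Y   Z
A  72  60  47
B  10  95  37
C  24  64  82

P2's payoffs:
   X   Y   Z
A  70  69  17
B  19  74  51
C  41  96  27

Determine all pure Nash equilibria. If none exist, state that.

Pure-strategy Nash equilibria: (A, X), (B, Y)

P1 against X: payoffs 72, 10, 24 → best response A.
P1 against Y: payoffs 60, 95, 64 → best response B.
P1 against Z: payoffs 47, 37, 82 → best response C.
P2 against A: payoffs 70, 69, 17 → best response X.
P2 against B: payoffs 19, 74, 51 → best response Y.
P2 against C: payoffs 41, 96, 27 → best response Y.
Mutual best responses: (A, X); (B, Y).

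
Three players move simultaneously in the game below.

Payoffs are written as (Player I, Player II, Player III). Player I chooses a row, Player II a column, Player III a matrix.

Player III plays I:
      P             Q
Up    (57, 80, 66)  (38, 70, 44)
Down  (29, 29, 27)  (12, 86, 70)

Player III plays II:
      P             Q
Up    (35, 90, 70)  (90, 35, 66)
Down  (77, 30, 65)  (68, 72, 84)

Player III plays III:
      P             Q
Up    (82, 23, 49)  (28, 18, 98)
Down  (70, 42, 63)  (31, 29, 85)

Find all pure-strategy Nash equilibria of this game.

For each player, find the best response to each opponent profile; mutual best responses are the pure NE.
Player I against (P, I): payoffs 57, 29 → best response Up.
Player I against (P, II): payoffs 35, 77 → best response Down.
Player I against (P, III): payoffs 82, 70 → best response Up.
Player I against (Q, I): payoffs 38, 12 → best response Up.
Player I against (Q, II): payoffs 90, 68 → best response Up.
Player I against (Q, III): payoffs 28, 31 → best response Down.
Player II against (Up, I): payoffs 80, 70 → best response P.
Player II against (Up, II): payoffs 90, 35 → best response P.
Player II against (Up, III): payoffs 23, 18 → best response P.
Player II against (Down, I): payoffs 29, 86 → best response Q.
Player II against (Down, II): payoffs 30, 72 → best response Q.
Player II against (Down, III): payoffs 42, 29 → best response P.
Player III against (Up, P): payoffs 66, 70, 49 → best response II.
Player III against (Up, Q): payoffs 44, 66, 98 → best response III.
Player III against (Down, P): payoffs 27, 65, 63 → best response II.
Player III against (Down, Q): payoffs 70, 84, 85 → best response III.
No profile is a mutual best response for all players.

No pure-strategy Nash equilibrium.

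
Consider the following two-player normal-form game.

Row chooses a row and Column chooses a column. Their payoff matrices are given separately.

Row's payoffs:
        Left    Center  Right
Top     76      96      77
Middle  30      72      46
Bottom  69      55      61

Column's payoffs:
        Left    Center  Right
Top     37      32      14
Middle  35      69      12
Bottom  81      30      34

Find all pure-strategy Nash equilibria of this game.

Pure NE: (Top, Left)

For each strategy profile, look for a profitable unilateral deviation.
(Top, Left): Row gets 76, best alternative 69; Column gets 37, best alternative 32. No profitable deviation — NE.
(Top, Center): Column can switch to Left (32 → 37). Not NE.
(Top, Right): Column can switch to Left (14 → 37). Not NE.
(Middle, Left): Row can switch to Top (30 → 76). Not NE.
(Middle, Center): Row can switch to Top (72 → 96). Not NE.
(Middle, Right): Row can switch to Top (46 → 77). Not NE.
(Bottom, Left): Row can switch to Top (69 → 76). Not NE.
(Bottom, Center): Row can switch to Top (55 → 96). Not NE.
(Bottom, Right): Row can switch to Top (61 → 77). Not NE.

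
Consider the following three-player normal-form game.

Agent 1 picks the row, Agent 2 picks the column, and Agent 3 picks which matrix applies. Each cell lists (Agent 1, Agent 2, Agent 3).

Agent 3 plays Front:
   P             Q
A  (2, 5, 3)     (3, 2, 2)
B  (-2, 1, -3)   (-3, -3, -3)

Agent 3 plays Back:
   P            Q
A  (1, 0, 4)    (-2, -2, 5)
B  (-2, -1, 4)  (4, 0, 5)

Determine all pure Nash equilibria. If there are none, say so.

Mark each player's best response to every combination of opponents' strategies; a profile where every player is best-responding is a pure Nash equilibrium.
Agent 1 against (P, Front): payoffs 2, -2 → best response A.
Agent 1 against (P, Back): payoffs 1, -2 → best response A.
Agent 1 against (Q, Front): payoffs 3, -3 → best response A.
Agent 1 against (Q, Back): payoffs -2, 4 → best response B.
Agent 2 against (A, Front): payoffs 5, 2 → best response P.
Agent 2 against (A, Back): payoffs 0, -2 → best response P.
Agent 2 against (B, Front): payoffs 1, -3 → best response P.
Agent 2 against (B, Back): payoffs -1, 0 → best response Q.
Agent 3 against (A, P): payoffs 3, 4 → best response Back.
Agent 3 against (A, Q): payoffs 2, 5 → best response Back.
Agent 3 against (B, P): payoffs -3, 4 → best response Back.
Agent 3 against (B, Q): payoffs -3, 5 → best response Back.
Mutual best responses: (A, P, Back); (B, Q, Back).

The pure Nash equilibria are (A, P, Back); (B, Q, Back).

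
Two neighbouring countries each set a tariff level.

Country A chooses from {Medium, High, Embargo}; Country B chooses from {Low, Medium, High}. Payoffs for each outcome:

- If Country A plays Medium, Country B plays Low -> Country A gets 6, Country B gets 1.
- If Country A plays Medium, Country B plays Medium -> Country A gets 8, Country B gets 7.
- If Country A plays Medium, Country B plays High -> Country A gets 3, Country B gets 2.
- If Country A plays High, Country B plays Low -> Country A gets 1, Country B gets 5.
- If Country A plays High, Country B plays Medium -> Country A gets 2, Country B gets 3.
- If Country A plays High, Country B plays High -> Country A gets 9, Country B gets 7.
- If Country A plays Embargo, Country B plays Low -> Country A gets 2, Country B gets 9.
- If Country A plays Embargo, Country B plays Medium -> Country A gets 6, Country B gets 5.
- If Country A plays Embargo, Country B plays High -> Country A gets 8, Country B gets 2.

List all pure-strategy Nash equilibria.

(Medium, Medium), (High, High)

Country A against Low: payoffs 6, 1, 2 → best response Medium.
Country A against Medium: payoffs 8, 2, 6 → best response Medium.
Country A against High: payoffs 3, 9, 8 → best response High.
Country B against Medium: payoffs 1, 7, 2 → best response Medium.
Country B against High: payoffs 5, 3, 7 → best response High.
Country B against Embargo: payoffs 9, 5, 2 → best response Low.
Mutual best responses: (Medium, Medium); (High, High).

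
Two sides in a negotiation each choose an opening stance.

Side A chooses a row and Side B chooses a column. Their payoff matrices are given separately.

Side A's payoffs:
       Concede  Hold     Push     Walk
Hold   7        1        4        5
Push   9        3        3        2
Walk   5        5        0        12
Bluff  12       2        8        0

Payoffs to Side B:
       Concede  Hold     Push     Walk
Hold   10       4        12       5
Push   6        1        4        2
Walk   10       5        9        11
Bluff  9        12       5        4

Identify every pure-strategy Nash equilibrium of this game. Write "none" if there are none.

For each player, find the best response to each opponent profile; mutual best responses are the pure NE.
Side A against Concede: payoffs 7, 9, 5, 12 → best response Bluff.
Side A against Hold: payoffs 1, 3, 5, 2 → best response Walk.
Side A against Push: payoffs 4, 3, 0, 8 → best response Bluff.
Side A against Walk: payoffs 5, 2, 12, 0 → best response Walk.
Side B against Hold: payoffs 10, 4, 12, 5 → best response Push.
Side B against Push: payoffs 6, 1, 4, 2 → best response Concede.
Side B against Walk: payoffs 10, 5, 9, 11 → best response Walk.
Side B against Bluff: payoffs 9, 12, 5, 4 → best response Hold.
Mutual best responses: (Walk, Walk).

The unique pure-strategy Nash equilibrium is (Walk, Walk).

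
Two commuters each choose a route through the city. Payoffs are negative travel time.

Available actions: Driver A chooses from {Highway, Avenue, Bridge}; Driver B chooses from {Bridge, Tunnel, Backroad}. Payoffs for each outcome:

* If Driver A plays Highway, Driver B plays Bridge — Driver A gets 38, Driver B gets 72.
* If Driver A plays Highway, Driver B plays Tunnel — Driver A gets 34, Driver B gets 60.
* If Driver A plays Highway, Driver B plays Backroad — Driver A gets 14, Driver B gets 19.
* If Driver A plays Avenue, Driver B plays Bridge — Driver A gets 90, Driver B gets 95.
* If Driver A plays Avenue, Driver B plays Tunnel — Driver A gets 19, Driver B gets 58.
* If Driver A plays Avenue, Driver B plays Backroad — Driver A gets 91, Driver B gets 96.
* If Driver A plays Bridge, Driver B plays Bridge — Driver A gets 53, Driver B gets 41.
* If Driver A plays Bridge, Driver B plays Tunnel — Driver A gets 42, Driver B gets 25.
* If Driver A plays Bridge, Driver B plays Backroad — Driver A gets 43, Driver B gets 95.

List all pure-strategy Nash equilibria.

(Avenue, Backroad)

Driver A against Bridge: payoffs 38, 90, 53 → best response Avenue.
Driver A against Tunnel: payoffs 34, 19, 42 → best response Bridge.
Driver A against Backroad: payoffs 14, 91, 43 → best response Avenue.
Driver B against Highway: payoffs 72, 60, 19 → best response Bridge.
Driver B against Avenue: payoffs 95, 58, 96 → best response Backroad.
Driver B against Bridge: payoffs 41, 25, 95 → best response Backroad.
Mutual best responses: (Avenue, Backroad).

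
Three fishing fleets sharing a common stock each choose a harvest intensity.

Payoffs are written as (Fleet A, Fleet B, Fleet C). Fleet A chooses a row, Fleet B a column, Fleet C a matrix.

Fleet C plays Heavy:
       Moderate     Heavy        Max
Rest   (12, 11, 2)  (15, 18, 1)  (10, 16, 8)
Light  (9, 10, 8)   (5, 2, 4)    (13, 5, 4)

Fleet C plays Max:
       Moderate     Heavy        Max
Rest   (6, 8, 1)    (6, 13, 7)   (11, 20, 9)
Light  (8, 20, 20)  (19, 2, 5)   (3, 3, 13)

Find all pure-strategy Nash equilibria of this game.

(Rest, Max, Max); (Light, Moderate, Max)

Fleet A against (Moderate, Heavy): payoffs 12, 9 → best response Rest.
Fleet A against (Moderate, Max): payoffs 6, 8 → best response Light.
Fleet A against (Heavy, Heavy): payoffs 15, 5 → best response Rest.
Fleet A against (Heavy, Max): payoffs 6, 19 → best response Light.
Fleet A against (Max, Heavy): payoffs 10, 13 → best response Light.
Fleet A against (Max, Max): payoffs 11, 3 → best response Rest.
Fleet B against (Rest, Heavy): payoffs 11, 18, 16 → best response Heavy.
Fleet B against (Rest, Max): payoffs 8, 13, 20 → best response Max.
Fleet B against (Light, Heavy): payoffs 10, 2, 5 → best response Moderate.
Fleet B against (Light, Max): payoffs 20, 2, 3 → best response Moderate.
Fleet C against (Rest, Moderate): payoffs 2, 1 → best response Heavy.
Fleet C against (Rest, Heavy): payoffs 1, 7 → best response Max.
Fleet C against (Rest, Max): payoffs 8, 9 → best response Max.
Fleet C against (Light, Moderate): payoffs 8, 20 → best response Max.
Fleet C against (Light, Heavy): payoffs 4, 5 → best response Max.
Fleet C against (Light, Max): payoffs 4, 13 → best response Max.
Mutual best responses: (Rest, Max, Max); (Light, Moderate, Max).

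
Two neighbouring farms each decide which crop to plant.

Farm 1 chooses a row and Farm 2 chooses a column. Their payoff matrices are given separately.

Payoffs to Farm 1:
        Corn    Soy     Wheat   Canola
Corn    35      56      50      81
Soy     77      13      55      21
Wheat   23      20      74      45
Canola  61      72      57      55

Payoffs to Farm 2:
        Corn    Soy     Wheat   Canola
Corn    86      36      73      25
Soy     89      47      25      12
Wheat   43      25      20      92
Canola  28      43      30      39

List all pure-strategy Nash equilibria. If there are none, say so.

(Corn, Corn): Farm 1 can switch to Soy (35 → 77). Not NE.
(Corn, Soy): Farm 1 can switch to Canola (56 → 72). Not NE.
(Corn, Wheat): Farm 1 can switch to Soy (50 → 55). Not NE.
(Corn, Canola): Farm 2 can switch to Corn (25 → 86). Not NE.
(Soy, Corn): Farm 1 gets 77, best alternative 61; Farm 2 gets 89, best alternative 47. No profitable deviation — NE.
(Soy, Soy): Farm 1 can switch to Corn (13 → 56). Not NE.
(Soy, Wheat): Farm 1 can switch to Wheat (55 → 74). Not NE.
(Canola, Soy): Farm 1 gets 72, best alternative 56; Farm 2 gets 43, best alternative 39. No profitable deviation — NE.
(The remaining 8 profiles each have a profitable deviation by the same check.)

(Soy, Corn), (Canola, Soy)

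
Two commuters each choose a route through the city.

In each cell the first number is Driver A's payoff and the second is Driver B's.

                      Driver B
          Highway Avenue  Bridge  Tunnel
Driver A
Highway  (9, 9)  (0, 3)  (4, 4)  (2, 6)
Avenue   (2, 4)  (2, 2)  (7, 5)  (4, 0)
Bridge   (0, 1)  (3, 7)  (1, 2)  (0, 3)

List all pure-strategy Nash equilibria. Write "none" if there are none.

(Highway, Highway): Driver A gets 9, best alternative 2; Driver B gets 9, best alternative 6. No profitable deviation — NE.
(Highway, Avenue): Driver A can switch to Avenue (0 → 2). Not NE.
(Highway, Bridge): Driver A can switch to Avenue (4 → 7). Not NE.
(Highway, Tunnel): Driver A can switch to Avenue (2 → 4). Not NE.
(Avenue, Highway): Driver A can switch to Highway (2 → 9). Not NE.
(Avenue, Avenue): Driver A can switch to Bridge (2 → 3). Not NE.
(Avenue, Bridge): Driver A gets 7, best alternative 4; Driver B gets 5, best alternative 4. No profitable deviation — NE.
(Avenue, Tunnel): Driver B can switch to Highway (0 → 4). Not NE.
(Bridge, Avenue): Driver A gets 3, best alternative 2; Driver B gets 7, best alternative 3. No profitable deviation — NE.
(The remaining 3 profiles each have a profitable deviation by the same check.)

Pure-strategy Nash equilibria: (Highway, Highway), (Avenue, Bridge), (Bridge, Avenue)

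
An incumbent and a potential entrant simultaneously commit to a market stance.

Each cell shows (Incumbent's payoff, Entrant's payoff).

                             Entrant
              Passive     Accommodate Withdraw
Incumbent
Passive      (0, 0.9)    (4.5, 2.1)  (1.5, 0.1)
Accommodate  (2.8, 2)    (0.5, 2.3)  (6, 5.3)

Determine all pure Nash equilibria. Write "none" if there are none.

Incumbent against Passive: payoffs 0, 2.8 → best response Accommodate.
Incumbent against Accommodate: payoffs 4.5, 0.5 → best response Passive.
Incumbent against Withdraw: payoffs 1.5, 6 → best response Accommodate.
Entrant against Passive: payoffs 0.9, 2.1, 0.1 → best response Accommodate.
Entrant against Accommodate: payoffs 2, 2.3, 5.3 → best response Withdraw.
Mutual best responses: (Passive, Accommodate); (Accommodate, Withdraw).

The pure Nash equilibria are (Passive, Accommodate); (Accommodate, Withdraw).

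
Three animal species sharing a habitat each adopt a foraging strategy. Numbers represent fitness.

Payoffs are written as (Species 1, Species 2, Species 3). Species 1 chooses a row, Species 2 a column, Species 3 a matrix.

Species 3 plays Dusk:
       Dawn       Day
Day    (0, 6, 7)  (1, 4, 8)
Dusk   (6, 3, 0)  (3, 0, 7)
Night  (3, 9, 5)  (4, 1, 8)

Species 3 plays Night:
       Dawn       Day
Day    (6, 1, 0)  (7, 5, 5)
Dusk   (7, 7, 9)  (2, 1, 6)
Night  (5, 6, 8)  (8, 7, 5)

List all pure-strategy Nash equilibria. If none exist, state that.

Pure NE: (Dusk, Dawn, Night)

Species 1 against (Dawn, Dusk): payoffs 0, 6, 3 → best response Dusk.
Species 1 against (Dawn, Night): payoffs 6, 7, 5 → best response Dusk.
Species 1 against (Day, Dusk): payoffs 1, 3, 4 → best response Night.
Species 1 against (Day, Night): payoffs 7, 2, 8 → best response Night.
Species 2 against (Day, Dusk): payoffs 6, 4 → best response Dawn.
Species 2 against (Day, Night): payoffs 1, 5 → best response Day.
Species 2 against (Dusk, Dusk): payoffs 3, 0 → best response Dawn.
Species 2 against (Dusk, Night): payoffs 7, 1 → best response Dawn.
Species 2 against (Night, Dusk): payoffs 9, 1 → best response Dawn.
Species 2 against (Night, Night): payoffs 6, 7 → best response Day.
Species 3 against (Day, Dawn): payoffs 7, 0 → best response Dusk.
Species 3 against (Day, Day): payoffs 8, 5 → best response Dusk.
Species 3 against (Dusk, Dawn): payoffs 0, 9 → best response Night.
Species 3 against (Dusk, Day): payoffs 7, 6 → best response Dusk.
Species 3 against (Night, Dawn): payoffs 5, 8 → best response Night.
Species 3 against (Night, Day): payoffs 8, 5 → best response Dusk.
Mutual best responses: (Dusk, Dawn, Night).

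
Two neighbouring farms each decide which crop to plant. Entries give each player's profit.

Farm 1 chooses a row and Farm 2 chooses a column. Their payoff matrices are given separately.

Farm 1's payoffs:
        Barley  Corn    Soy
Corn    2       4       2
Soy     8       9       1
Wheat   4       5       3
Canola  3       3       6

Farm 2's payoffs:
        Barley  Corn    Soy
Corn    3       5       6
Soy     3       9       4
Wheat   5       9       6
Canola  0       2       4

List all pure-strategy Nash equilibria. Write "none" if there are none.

(Soy, Corn); (Canola, Soy)

Check each profile: it is a Nash equilibrium iff no player can strictly gain by switching unilaterally.
(Corn, Barley): Farm 1 can switch to Soy (2 → 8). Not NE.
(Corn, Corn): Farm 1 can switch to Soy (4 → 9). Not NE.
(Corn, Soy): Farm 1 can switch to Wheat (2 → 3). Not NE.
(Soy, Barley): Farm 2 can switch to Corn (3 → 9). Not NE.
(Soy, Corn): Farm 1 gets 9, best alternative 5; Farm 2 gets 9, best alternative 4. No profitable deviation — NE.
(Soy, Soy): Farm 1 can switch to Corn (1 → 2). Not NE.
(Wheat, Barley): Farm 1 can switch to Soy (4 → 8). Not NE.
(Wheat, Corn): Farm 1 can switch to Soy (5 → 9). Not NE.
(Wheat, Soy): Farm 1 can switch to Canola (3 → 6). Not NE.
(Canola, Barley): Farm 1 can switch to Soy (3 → 8). Not NE.
(Canola, Corn): Farm 1 can switch to Corn (3 → 4). Not NE.
(Canola, Soy): Farm 1 gets 6, best alternative 3; Farm 2 gets 4, best alternative 2. No profitable deviation — NE.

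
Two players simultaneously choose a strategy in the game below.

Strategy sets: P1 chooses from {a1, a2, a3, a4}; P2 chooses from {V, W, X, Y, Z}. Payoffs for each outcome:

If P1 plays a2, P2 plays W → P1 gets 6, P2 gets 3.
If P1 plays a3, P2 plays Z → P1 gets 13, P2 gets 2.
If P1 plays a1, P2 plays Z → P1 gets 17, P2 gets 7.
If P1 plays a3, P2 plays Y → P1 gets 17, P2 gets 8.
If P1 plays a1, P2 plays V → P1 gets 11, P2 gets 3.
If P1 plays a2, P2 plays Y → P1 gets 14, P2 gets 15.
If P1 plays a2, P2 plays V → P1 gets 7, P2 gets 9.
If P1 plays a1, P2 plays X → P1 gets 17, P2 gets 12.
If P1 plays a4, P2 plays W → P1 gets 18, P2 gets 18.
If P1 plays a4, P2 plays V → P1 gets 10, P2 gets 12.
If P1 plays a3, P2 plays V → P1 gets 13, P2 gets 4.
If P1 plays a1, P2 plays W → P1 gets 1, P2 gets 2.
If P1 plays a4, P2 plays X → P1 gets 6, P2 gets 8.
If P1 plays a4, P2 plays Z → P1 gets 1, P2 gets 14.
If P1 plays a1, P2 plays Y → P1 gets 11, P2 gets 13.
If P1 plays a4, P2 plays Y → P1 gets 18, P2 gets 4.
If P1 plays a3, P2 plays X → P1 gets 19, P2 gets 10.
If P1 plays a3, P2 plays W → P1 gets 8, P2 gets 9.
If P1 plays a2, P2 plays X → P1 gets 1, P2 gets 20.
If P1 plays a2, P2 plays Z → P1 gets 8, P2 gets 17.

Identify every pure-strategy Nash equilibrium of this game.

(a1, V): P1 can switch to a3 (11 → 13). Not NE.
(a1, W): P1 can switch to a2 (1 → 6). Not NE.
(a1, X): P1 can switch to a3 (17 → 19). Not NE.
(a1, Y): P1 can switch to a2 (11 → 14). Not NE.
(a1, Z): P2 can switch to X (7 → 12). Not NE.
(a2, V): P1 can switch to a1 (7 → 11). Not NE.
(a2, W): P1 can switch to a3 (6 → 8). Not NE.
(a2, X): P1 can switch to a1 (1 → 17). Not NE.
(a2, Y): P1 can switch to a3 (14 → 17). Not NE.
(a2, Z): P1 can switch to a1 (8 → 17). Not NE.
(a3, X): P1 gets 19, best alternative 17; P2 gets 10, best alternative 9. No profitable deviation — NE.
(a4, W): P1 gets 18, best alternative 8; P2 gets 18, best alternative 14. No profitable deviation — NE.
(The remaining 8 profiles each have a profitable deviation by the same check.)

(a3, X) and (a4, W)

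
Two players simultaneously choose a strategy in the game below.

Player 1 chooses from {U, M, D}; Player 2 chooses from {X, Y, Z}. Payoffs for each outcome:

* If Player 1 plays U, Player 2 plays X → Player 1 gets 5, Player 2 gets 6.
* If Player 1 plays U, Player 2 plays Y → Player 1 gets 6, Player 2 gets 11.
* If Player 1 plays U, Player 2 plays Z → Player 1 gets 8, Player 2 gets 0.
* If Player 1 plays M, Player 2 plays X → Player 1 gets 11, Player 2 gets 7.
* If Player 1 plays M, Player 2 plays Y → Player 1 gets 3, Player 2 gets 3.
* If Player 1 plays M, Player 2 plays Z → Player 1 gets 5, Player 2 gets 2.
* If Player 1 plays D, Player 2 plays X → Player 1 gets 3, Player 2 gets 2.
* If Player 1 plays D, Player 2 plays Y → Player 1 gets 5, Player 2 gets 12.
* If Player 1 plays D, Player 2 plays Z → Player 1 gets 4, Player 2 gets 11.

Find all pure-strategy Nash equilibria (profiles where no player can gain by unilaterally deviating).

For each player, find the best response to each opponent profile; mutual best responses are the pure NE.
Player 1 against X: payoffs 5, 11, 3 → best response M.
Player 1 against Y: payoffs 6, 3, 5 → best response U.
Player 1 against Z: payoffs 8, 5, 4 → best response U.
Player 2 against U: payoffs 6, 11, 0 → best response Y.
Player 2 against M: payoffs 7, 3, 2 → best response X.
Player 2 against D: payoffs 2, 12, 11 → best response Y.
Mutual best responses: (U, Y); (M, X).

(U, Y); (M, X)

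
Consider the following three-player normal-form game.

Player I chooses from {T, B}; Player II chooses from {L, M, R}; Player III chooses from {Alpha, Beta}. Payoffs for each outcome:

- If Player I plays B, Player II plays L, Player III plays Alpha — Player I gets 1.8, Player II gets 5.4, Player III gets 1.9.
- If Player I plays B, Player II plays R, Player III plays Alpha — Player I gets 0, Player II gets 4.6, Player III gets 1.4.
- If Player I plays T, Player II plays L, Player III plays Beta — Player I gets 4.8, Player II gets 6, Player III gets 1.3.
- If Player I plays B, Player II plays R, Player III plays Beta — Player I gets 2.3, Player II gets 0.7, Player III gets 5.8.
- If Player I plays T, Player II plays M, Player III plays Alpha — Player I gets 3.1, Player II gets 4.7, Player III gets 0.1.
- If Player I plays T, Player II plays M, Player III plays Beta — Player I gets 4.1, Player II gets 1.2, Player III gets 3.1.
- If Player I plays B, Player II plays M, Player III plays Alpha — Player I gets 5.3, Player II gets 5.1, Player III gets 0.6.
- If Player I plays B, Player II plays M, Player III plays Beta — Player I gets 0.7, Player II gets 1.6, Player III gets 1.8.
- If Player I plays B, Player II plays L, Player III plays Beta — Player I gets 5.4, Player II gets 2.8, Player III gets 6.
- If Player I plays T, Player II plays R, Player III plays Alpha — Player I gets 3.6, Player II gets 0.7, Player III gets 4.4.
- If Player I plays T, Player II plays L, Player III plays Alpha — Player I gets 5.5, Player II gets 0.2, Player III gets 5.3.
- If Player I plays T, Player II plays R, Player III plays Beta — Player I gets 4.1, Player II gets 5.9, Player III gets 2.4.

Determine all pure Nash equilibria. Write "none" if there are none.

For each strategy profile, look for a profitable unilateral deviation.
(T, L, Alpha): Player II can switch to M (0.2 → 4.7). Not NE.
(T, L, Beta): Player I can switch to B (4.8 → 5.4). Not NE.
(T, M, Alpha): Player I can switch to B (3.1 → 5.3). Not NE.
(T, M, Beta): Player II can switch to L (1.2 → 6). Not NE.
(T, R, Alpha): Player II can switch to M (0.7 → 4.7). Not NE.
(T, R, Beta): Player II can switch to L (5.9 → 6). Not NE.
(B, L, Beta): Player I gets 5.4, best alternative 4.8; Player II gets 2.8, best alternative 1.6; Player III gets 6, best alternative 1.9. No profitable deviation — NE.
(The remaining 5 profiles each have a profitable deviation by the same check.)

(B, L, Beta)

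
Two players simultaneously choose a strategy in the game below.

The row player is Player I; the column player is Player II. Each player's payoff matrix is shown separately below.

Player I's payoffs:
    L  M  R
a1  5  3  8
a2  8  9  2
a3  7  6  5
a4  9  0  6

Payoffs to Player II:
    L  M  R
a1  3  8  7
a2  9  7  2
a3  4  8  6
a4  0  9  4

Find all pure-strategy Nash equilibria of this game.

(a1, L): Player I can switch to a2 (5 → 8). Not NE.
(a1, M): Player I can switch to a2 (3 → 9). Not NE.
(a1, R): Player II can switch to M (7 → 8). Not NE.
(a2, L): Player I can switch to a4 (8 → 9). Not NE.
(a2, M): Player II can switch to L (7 → 9). Not NE.
(a2, R): Player I can switch to a1 (2 → 8). Not NE.
(a3, L): Player I can switch to a2 (7 → 8). Not NE.
(a3, M): Player I can switch to a2 (6 → 9). Not NE.
(a3, R): Player I can switch to a1 (5 → 8). Not NE.
(a4, L): Player II can switch to M (0 → 9). Not NE.
(The remaining 2 profiles each have a profitable deviation by the same check.)

none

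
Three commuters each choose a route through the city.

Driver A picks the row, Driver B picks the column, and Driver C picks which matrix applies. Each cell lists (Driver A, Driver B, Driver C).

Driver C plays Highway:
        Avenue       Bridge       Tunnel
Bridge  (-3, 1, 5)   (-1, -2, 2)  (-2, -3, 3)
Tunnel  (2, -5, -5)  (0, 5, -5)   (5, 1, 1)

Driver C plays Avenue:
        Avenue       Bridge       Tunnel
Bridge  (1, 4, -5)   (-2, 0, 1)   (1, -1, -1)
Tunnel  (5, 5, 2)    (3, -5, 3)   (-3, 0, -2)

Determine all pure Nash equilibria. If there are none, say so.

Check each profile: it is a Nash equilibrium iff no player can strictly gain by switching unilaterally.
(Bridge, Avenue, Highway): Driver A can switch to Tunnel (-3 → 2). Not NE.
(Bridge, Avenue, Avenue): Driver A can switch to Tunnel (1 → 5). Not NE.
(Bridge, Bridge, Highway): Driver A can switch to Tunnel (-1 → 0). Not NE.
(Bridge, Bridge, Avenue): Driver A can switch to Tunnel (-2 → 3). Not NE.
(Bridge, Tunnel, Highway): Driver A can switch to Tunnel (-2 → 5). Not NE.
(Bridge, Tunnel, Avenue): Driver B can switch to Avenue (-1 → 4). Not NE.
(Tunnel, Avenue, Highway): Driver B can switch to Bridge (-5 → 5). Not NE.
(Tunnel, Avenue, Avenue): Driver A gets 5, best alternative 1; Driver B gets 5, best alternative 0; Driver C gets 2, best alternative -5. No profitable deviation — NE.
(Tunnel, Bridge, Highway): Driver C can switch to Avenue (-5 → 3). Not NE.
(The remaining 3 profiles each have a profitable deviation by the same check.)

Pure NE: (Tunnel, Avenue, Avenue)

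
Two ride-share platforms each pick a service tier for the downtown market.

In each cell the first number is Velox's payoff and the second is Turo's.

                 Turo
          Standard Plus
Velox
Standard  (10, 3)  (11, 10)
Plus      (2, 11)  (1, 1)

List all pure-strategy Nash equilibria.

Pure NE: (Standard, Plus)

Velox against Standard: payoffs 10, 2 → best response Standard.
Velox against Plus: payoffs 11, 1 → best response Standard.
Turo against Standard: payoffs 3, 10 → best response Plus.
Turo against Plus: payoffs 11, 1 → best response Standard.
Mutual best responses: (Standard, Plus).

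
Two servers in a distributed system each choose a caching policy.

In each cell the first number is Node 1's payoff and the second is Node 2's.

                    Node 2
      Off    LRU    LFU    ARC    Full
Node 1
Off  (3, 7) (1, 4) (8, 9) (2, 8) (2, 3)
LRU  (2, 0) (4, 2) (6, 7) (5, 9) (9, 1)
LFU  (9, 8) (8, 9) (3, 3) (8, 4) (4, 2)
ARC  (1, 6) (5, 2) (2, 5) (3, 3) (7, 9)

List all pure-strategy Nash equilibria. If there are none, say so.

Pure-strategy Nash equilibria: (Off, LFU); (LFU, LRU)

Check each profile: it is a Nash equilibrium iff no player can strictly gain by switching unilaterally.
(Off, Off): Node 1 can switch to LFU (3 → 9). Not NE.
(Off, LRU): Node 1 can switch to LRU (1 → 4). Not NE.
(Off, LFU): Node 1 gets 8, best alternative 6; Node 2 gets 9, best alternative 8. No profitable deviation — NE.
(Off, ARC): Node 1 can switch to LRU (2 → 5). Not NE.
(Off, Full): Node 1 can switch to LRU (2 → 9). Not NE.
(LRU, Off): Node 1 can switch to Off (2 → 3). Not NE.
(LRU, LRU): Node 1 can switch to LFU (4 → 8). Not NE.
(LRU, LFU): Node 1 can switch to Off (6 → 8). Not NE.
(LRU, ARC): Node 1 can switch to LFU (5 → 8). Not NE.
(LRU, Full): Node 2 can switch to LRU (1 → 2). Not NE.
(LFU, Off): Node 2 can switch to LRU (8 → 9). Not NE.
(LFU, LRU): Node 1 gets 8, best alternative 5; Node 2 gets 9, best alternative 8. No profitable deviation — NE.
(LFU, LFU): Node 1 can switch to Off (3 → 8). Not NE.
(LFU, ARC): Node 2 can switch to Off (4 → 8). Not NE.
(The remaining 6 profiles each have a profitable deviation by the same check.)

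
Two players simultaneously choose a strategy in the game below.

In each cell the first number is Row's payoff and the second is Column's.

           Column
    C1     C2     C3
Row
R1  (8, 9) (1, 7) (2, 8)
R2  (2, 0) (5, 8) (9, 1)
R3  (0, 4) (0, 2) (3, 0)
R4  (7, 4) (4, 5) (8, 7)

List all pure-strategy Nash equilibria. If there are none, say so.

(R1, C1): Row gets 8, best alternative 7; Column gets 9, best alternative 8. No profitable deviation — NE.
(R1, C2): Row can switch to R2 (1 → 5). Not NE.
(R1, C3): Row can switch to R2 (2 → 9). Not NE.
(R2, C1): Row can switch to R1 (2 → 8). Not NE.
(R2, C2): Row gets 5, best alternative 4; Column gets 8, best alternative 1. No profitable deviation — NE.
(R2, C3): Column can switch to C2 (1 → 8). Not NE.
(R3, C1): Row can switch to R1 (0 → 8). Not NE.
(R3, C2): Row can switch to R1 (0 → 1). Not NE.
(R3, C3): Row can switch to R2 (3 → 9). Not NE.
(R4, C1): Row can switch to R1 (7 → 8). Not NE.
(The remaining 2 profiles each have a profitable deviation by the same check.)

(R1, C1) and (R2, C2)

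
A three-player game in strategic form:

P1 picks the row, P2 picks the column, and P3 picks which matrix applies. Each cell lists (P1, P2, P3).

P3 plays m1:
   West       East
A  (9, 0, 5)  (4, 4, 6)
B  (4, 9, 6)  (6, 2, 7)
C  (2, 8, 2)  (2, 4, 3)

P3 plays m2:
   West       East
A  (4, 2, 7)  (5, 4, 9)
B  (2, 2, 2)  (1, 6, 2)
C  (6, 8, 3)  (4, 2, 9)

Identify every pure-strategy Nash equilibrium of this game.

(A, West, m1): P2 can switch to East (0 → 4). Not NE.
(A, West, m2): P1 can switch to C (4 → 6). Not NE.
(A, East, m1): P1 can switch to B (4 → 6). Not NE.
(A, East, m2): P1 gets 5, best alternative 4; P2 gets 4, best alternative 2; P3 gets 9, best alternative 6. No profitable deviation — NE.
(B, West, m1): P1 can switch to A (4 → 9). Not NE.
(B, West, m2): P1 can switch to A (2 → 4). Not NE.
(B, East, m1): P2 can switch to West (2 → 9). Not NE.
(B, East, m2): P1 can switch to A (1 → 5). Not NE.
(C, West, m1): P1 can switch to A (2 → 9). Not NE.
(C, West, m2): P1 gets 6, best alternative 4; P2 gets 8, best alternative 2; P3 gets 3, best alternative 2. No profitable deviation — NE.
(The remaining 2 profiles each have a profitable deviation by the same check.)

The pure Nash equilibria are (A, East, m2) and (C, West, m2).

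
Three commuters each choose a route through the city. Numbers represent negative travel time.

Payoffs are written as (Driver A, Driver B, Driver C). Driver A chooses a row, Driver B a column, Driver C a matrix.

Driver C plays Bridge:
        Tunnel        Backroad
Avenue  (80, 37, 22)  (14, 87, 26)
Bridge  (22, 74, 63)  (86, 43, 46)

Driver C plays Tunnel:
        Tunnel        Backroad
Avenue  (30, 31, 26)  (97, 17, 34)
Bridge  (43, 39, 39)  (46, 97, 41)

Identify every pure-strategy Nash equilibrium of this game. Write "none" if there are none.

This game has no pure Nash equilibrium.

(Avenue, Tunnel, Bridge): Driver B can switch to Backroad (37 → 87). Not NE.
(Avenue, Tunnel, Tunnel): Driver A can switch to Bridge (30 → 43). Not NE.
(Avenue, Backroad, Bridge): Driver A can switch to Bridge (14 → 86). Not NE.
(Avenue, Backroad, Tunnel): Driver B can switch to Tunnel (17 → 31). Not NE.
(Bridge, Tunnel, Bridge): Driver A can switch to Avenue (22 → 80). Not NE.
(Bridge, Tunnel, Tunnel): Driver B can switch to Backroad (39 → 97). Not NE.
(Bridge, Backroad, Bridge): Driver B can switch to Tunnel (43 → 74). Not NE.
(Bridge, Backroad, Tunnel): Driver A can switch to Avenue (46 → 97). Not NE.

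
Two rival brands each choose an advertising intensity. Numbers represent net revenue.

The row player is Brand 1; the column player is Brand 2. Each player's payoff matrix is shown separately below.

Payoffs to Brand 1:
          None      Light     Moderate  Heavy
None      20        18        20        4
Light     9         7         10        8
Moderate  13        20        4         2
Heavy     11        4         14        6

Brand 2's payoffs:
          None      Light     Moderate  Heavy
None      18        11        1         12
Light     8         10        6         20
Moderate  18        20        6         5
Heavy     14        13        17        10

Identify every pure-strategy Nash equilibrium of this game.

(None, None), (Light, Heavy), (Moderate, Light)

For each player, find the best response to each opponent profile; mutual best responses are the pure NE.
Brand 1 against None: payoffs 20, 9, 13, 11 → best response None.
Brand 1 against Light: payoffs 18, 7, 20, 4 → best response Moderate.
Brand 1 against Moderate: payoffs 20, 10, 4, 14 → best response None.
Brand 1 against Heavy: payoffs 4, 8, 2, 6 → best response Light.
Brand 2 against None: payoffs 18, 11, 1, 12 → best response None.
Brand 2 against Light: payoffs 8, 10, 6, 20 → best response Heavy.
Brand 2 against Moderate: payoffs 18, 20, 6, 5 → best response Light.
Brand 2 against Heavy: payoffs 14, 13, 17, 10 → best response Moderate.
Mutual best responses: (None, None); (Light, Heavy); (Moderate, Light).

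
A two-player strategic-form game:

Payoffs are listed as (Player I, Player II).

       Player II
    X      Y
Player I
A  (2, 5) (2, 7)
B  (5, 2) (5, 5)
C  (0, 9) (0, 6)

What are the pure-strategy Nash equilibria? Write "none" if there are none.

Player I against X: payoffs 2, 5, 0 → best response B.
Player I against Y: payoffs 2, 5, 0 → best response B.
Player II against A: payoffs 5, 7 → best response Y.
Player II against B: payoffs 2, 5 → best response Y.
Player II against C: payoffs 9, 6 → best response X.
Mutual best responses: (B, Y).

(B, Y)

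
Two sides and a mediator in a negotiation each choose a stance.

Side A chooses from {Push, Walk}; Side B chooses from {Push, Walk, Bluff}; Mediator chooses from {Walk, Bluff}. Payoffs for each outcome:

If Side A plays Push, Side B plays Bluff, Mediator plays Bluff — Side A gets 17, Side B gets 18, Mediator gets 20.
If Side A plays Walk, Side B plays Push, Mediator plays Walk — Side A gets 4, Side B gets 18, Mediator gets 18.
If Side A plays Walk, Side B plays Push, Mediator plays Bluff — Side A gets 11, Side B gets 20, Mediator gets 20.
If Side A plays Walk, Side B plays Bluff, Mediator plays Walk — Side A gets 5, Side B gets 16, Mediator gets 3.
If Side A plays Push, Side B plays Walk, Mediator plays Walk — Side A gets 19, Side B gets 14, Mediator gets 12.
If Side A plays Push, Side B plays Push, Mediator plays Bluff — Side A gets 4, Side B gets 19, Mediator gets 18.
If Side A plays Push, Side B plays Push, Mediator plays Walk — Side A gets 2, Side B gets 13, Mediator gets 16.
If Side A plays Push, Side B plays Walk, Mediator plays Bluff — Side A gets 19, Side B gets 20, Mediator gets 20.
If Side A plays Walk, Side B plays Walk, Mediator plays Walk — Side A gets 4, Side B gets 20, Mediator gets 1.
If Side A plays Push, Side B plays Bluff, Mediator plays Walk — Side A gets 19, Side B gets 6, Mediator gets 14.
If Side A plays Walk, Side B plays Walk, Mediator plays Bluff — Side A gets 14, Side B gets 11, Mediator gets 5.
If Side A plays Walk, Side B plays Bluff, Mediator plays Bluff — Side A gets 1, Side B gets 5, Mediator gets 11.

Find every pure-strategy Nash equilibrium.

For each strategy profile, look for a profitable unilateral deviation.
(Push, Push, Walk): Side A can switch to Walk (2 → 4). Not NE.
(Push, Push, Bluff): Side A can switch to Walk (4 → 11). Not NE.
(Push, Walk, Walk): Mediator can switch to Bluff (12 → 20). Not NE.
(Push, Walk, Bluff): Side A gets 19, best alternative 14; Side B gets 20, best alternative 19; Mediator gets 20, best alternative 12. No profitable deviation — NE.
(Push, Bluff, Walk): Side B can switch to Push (6 → 13). Not NE.
(Push, Bluff, Bluff): Side B can switch to Push (18 → 19). Not NE.
(Walk, Push, Walk): Side B can switch to Walk (18 → 20). Not NE.
(Walk, Push, Bluff): Side A gets 11, best alternative 4; Side B gets 20, best alternative 11; Mediator gets 20, best alternative 18. No profitable deviation — NE.
(Walk, Walk, Walk): Side A can switch to Push (4 → 19). Not NE.
(Walk, Walk, Bluff): Side A can switch to Push (14 → 19). Not NE.
(Walk, Bluff, Walk): Side A can switch to Push (5 → 19). Not NE.
(Walk, Bluff, Bluff): Side A can switch to Push (1 → 17). Not NE.

(Push, Walk, Bluff) and (Walk, Push, Bluff)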